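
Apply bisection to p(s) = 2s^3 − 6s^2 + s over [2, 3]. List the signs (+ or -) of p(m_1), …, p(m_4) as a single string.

s = 2.5 gives p = -3.75, negative; keep [2.5, 3]
s = 2.75 gives p = -1.03125, negative; keep [2.75, 3]
s = 2.875 gives p = 0.808594, positive; keep [2.75, 2.875]
s = 2.8125 gives p = -0.1538, negative; keep [2.8125, 2.875]

--+-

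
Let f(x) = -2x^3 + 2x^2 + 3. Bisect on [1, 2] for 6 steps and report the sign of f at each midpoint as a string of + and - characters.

f(1.5) = 0.75 > 0, so the root lies in [1.5, 2]
f(1.75) = -1.59375 < 0, so the root lies in [1.5, 1.75]
f(1.625) = -0.300781 < 0, so the root lies in [1.5, 1.625]
f(1.5625) = 0.2534 > 0, so the root lies in [1.5625, 1.625]
f(1.59375) = -0.0163 < 0, so the root lies in [1.5625, 1.59375]
f(1.578125) = 0.1204 > 0, so the root lies in [1.578125, 1.59375]

+--+-+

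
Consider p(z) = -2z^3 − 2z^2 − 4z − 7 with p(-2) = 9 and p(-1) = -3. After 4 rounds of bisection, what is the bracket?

midpoint -1.5: p = 1.25 > 0 → [-1.5, -1]
midpoint -1.25: p = -1.21875 < 0 → [-1.5, -1.25]
midpoint -1.375: p = -0.082031 < 0 → [-1.5, -1.375]
midpoint -1.4375: p = 0.5581 > 0 → [-1.4375, -1.375]

[-1.4375, -1.375]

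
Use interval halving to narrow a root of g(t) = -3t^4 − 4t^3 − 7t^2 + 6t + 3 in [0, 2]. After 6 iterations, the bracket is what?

g(1) = -5 < 0, so the root lies in [0, 1]
g(0.5) = 3.5625 > 0, so the root lies in [0.5, 1]
g(0.75) = 0.925781 > 0, so the root lies in [0.75, 1]
g(0.875) = -1.5476 < 0, so the root lies in [0.75, 0.875]
g(0.8125) = -0.199 < 0, so the root lies in [0.75, 0.8125]
g(0.78125) = 0.3901 > 0, so the root lies in [0.78125, 0.8125]

[0.78125, 0.8125]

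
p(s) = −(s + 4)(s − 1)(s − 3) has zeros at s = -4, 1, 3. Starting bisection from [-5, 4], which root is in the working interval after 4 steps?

-4

midpoint -0.5: p = -18.375 < 0 → [-5, -0.5]
midpoint -2.75: p = -26.953125 < 0 → [-5, -2.75]
midpoint -3.875: p = -4.189453 < 0 → [-5, -3.875]
midpoint -4.4375: p = 17.6931 > 0 → [-4.4375, -3.875]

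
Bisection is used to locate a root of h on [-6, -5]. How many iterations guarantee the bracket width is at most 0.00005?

Width after n steps is 1/2^n. Need 2^n ≥ 1/0.00005 = 20000.
2^14 = 16384 < 20000 ≤ 2^15 = 32768, so n = 15.

15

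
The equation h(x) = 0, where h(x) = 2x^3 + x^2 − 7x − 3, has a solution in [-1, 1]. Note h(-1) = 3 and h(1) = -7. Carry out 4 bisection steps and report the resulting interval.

[-0.5, -0.375]

m = 0, h(m) = -3 (−); new bracket [-1, 0]
m = -0.5, h(m) = 0.5 (+); new bracket [-0.5, 0]
m = -0.25, h(m) = -1.21875 (−); new bracket [-0.5, -0.25]
m = -0.375, h(m) = -0.3398 (−); new bracket [-0.5, -0.375]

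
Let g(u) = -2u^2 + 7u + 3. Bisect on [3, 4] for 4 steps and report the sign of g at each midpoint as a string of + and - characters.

g(3.5) = 3 > 0, so the root lies in [3.5, 4]
g(3.75) = 1.125 > 0, so the root lies in [3.75, 4]
g(3.875) = 0.09375 > 0, so the root lies in [3.875, 4]
g(3.9375) = -0.4453 < 0, so the root lies in [3.875, 3.9375]

+++-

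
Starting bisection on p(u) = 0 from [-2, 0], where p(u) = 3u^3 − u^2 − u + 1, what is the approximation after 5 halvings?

p(-1) = -2 < 0, so the root lies in [-1, 0]
p(-0.5) = 0.875 > 0, so the root lies in [-1, -0.5]
p(-0.75) = -0.078125 < 0, so the root lies in [-0.75, -0.5]
p(-0.625) = 0.502 > 0, so the root lies in [-0.75, -0.625]
p(-0.6875) = 0.24 > 0, so the root lies in [-0.75, -0.6875]

-0.6875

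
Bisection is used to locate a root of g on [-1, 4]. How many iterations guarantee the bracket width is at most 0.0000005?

Width after n steps is 5/2^n. Need 2^n ≥ 5/0.0000005 = 10000000.
2^23 = 8388608 < 10000000 ≤ 2^24 = 16777216, so n = 24.

24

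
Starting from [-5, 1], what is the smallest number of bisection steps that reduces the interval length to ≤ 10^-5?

20

Width after n steps is 6/2^n. Need 2^n ≥ 6/10^-5 = 600000.
2^19 = 524288 < 600000 ≤ 2^20 = 1048576, so n = 20.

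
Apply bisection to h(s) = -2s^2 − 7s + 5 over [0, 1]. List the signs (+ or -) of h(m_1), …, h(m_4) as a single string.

m = 0.5, h(m) = 1 (+); new bracket [0.5, 1]
m = 0.75, h(m) = -1.375 (−); new bracket [0.5, 0.75]
m = 0.625, h(m) = -0.15625 (−); new bracket [0.5, 0.625]
m = 0.5625, h(m) = 0.4297 (+); new bracket [0.5625, 0.625]

+--+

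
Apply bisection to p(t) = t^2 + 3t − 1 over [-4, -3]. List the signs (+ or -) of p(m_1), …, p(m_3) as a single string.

t = -3.5 gives p = 0.75, positive; keep [-3.5, -3]
t = -3.25 gives p = -0.1875, negative; keep [-3.5, -3.25]
t = -3.375 gives p = 0.265625, positive; keep [-3.375, -3.25]

+-+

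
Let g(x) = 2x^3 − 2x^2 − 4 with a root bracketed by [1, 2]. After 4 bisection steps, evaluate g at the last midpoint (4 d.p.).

g(1.5) = -1.75 < 0, so the root lies in [1.5, 2]
g(1.75) = 0.59375 > 0, so the root lies in [1.5, 1.75]
g(1.625) = -0.699219 < 0, so the root lies in [1.625, 1.75]
g(1.6875) = -0.0845 < 0, so the root lies in [1.6875, 1.75]

-0.0845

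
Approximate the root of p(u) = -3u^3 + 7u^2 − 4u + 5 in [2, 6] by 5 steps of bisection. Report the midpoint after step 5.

2.125

m = 4, p(m) = -91 (−); new bracket [2, 4]
m = 3, p(m) = -25 (−); new bracket [2, 3]
m = 2.5, p(m) = -8.125 (−); new bracket [2, 2.5]
m = 2.25, p(m) = -2.7344 (−); new bracket [2, 2.25]
m = 2.125, p(m) = -0.6777 (−); new bracket [2, 2.125]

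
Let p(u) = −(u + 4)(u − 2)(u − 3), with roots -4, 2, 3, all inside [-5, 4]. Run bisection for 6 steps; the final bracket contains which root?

u = -0.5 gives p = -30.625, negative; keep [-5, -0.5]
u = -2.75 gives p = -34.140625, negative; keep [-5, -2.75]
u = -3.875 gives p = -5.048828, negative; keep [-5, -3.875]
u = -4.4375 gives p = 20.947, positive; keep [-4.4375, -3.875]
u = -4.15625 gives p = 6.8837, positive; keep [-4.15625, -3.875]
u = -4.015625 gives p = 0.6594, positive; keep [-4.015625, -3.875]

-4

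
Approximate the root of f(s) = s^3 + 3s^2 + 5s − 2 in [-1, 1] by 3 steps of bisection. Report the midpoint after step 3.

0.25

s = 0 gives f = -2, negative; keep [0, 1]
s = 0.5 gives f = 1.375, positive; keep [0, 0.5]
s = 0.25 gives f = -0.546875, negative; keep [0.25, 0.5]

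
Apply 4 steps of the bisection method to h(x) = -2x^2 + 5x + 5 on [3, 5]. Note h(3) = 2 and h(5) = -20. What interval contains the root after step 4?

x = 4 gives h = -7, negative; keep [3, 4]
x = 3.5 gives h = -2, negative; keep [3, 3.5]
x = 3.25 gives h = 0.125, positive; keep [3.25, 3.5]
x = 3.375 gives h = -0.9062, negative; keep [3.25, 3.375]

[3.25, 3.375]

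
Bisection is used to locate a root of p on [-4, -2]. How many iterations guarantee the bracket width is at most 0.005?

9

Width after n steps is 2/2^n. Need 2^n ≥ 2/0.005 = 400.
2^8 = 256 < 400 ≤ 2^9 = 512, so n = 9.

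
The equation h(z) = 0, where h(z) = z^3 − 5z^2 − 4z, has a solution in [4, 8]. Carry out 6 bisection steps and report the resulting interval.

[5.6875, 5.75]

z = 6 gives h = 12, positive; keep [4, 6]
z = 5 gives h = -20, negative; keep [5, 6]
z = 5.5 gives h = -6.875, negative; keep [5.5, 6]
z = 5.75 gives h = 1.7969, positive; keep [5.5, 5.75]
z = 5.625 gives h = -2.7246, negative; keep [5.625, 5.75]
z = 5.6875 gives h = -0.511, negative; keep [5.6875, 5.75]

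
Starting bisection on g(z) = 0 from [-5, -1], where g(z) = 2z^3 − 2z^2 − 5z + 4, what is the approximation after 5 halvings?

-1.625

z = -3 gives g = -53, negative; keep [-3, -1]
z = -2 gives g = -10, negative; keep [-2, -1]
z = -1.5 gives g = 0.25, positive; keep [-2, -1.5]
z = -1.75 gives g = -4.0938, negative; keep [-1.75, -1.5]
z = -1.625 gives g = -1.7383, negative; keep [-1.625, -1.5]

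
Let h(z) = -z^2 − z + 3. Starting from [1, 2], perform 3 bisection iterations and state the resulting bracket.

z = 1.5 gives h = -0.75, negative; keep [1, 1.5]
z = 1.25 gives h = 0.1875, positive; keep [1.25, 1.5]
z = 1.375 gives h = -0.265625, negative; keep [1.25, 1.375]

[1.25, 1.375]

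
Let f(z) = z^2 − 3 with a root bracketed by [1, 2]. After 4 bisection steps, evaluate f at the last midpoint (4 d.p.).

-0.1523

m = 1.5, f(m) = -0.75 (−); new bracket [1.5, 2]
m = 1.75, f(m) = 0.0625 (+); new bracket [1.5, 1.75]
m = 1.625, f(m) = -0.359375 (−); new bracket [1.625, 1.75]
m = 1.6875, f(m) = -0.1523 (−); new bracket [1.6875, 1.75]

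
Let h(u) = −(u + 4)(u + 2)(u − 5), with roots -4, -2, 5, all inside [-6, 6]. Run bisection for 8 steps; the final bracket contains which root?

5

m = 0, h(m) = 40 (+); new bracket [0, 6]
m = 3, h(m) = 70 (+); new bracket [3, 6]
m = 4.5, h(m) = 27.625 (+); new bracket [4.5, 6]
m = 5.25, h(m) = -16.7656 (−); new bracket [4.5, 5.25]
m = 4.875, h(m) = 7.627 (+); new bracket [4.875, 5.25]
m = 5.0625, h(m) = -4.0002 (−); new bracket [4.875, 5.0625]
m = 4.96875, h(m) = 1.9532 (+); new bracket [4.96875, 5.0625]
m = 5.015625, h(m) = -0.9883 (−); new bracket [4.96875, 5.015625]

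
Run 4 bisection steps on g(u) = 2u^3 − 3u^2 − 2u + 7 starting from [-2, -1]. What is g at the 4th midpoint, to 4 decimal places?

midpoint -1.5: g = -3.5 < 0 → [-1.5, -1]
midpoint -1.25: g = 0.90625 > 0 → [-1.5, -1.25]
midpoint -1.375: g = -1.121094 < 0 → [-1.375, -1.25]
midpoint -1.3125: g = -0.0649 < 0 → [-1.3125, -1.25]

-0.0649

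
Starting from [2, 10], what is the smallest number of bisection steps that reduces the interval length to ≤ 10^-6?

23

Width after n steps is 8/2^n. Need 2^n ≥ 8/10^-6 = 8000000.
2^22 = 4194304 < 8000000 ≤ 2^23 = 8388608, so n = 23.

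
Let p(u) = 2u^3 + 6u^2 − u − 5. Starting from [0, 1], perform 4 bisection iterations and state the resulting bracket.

m = 0.5, p(m) = -3.75 (−); new bracket [0.5, 1]
m = 0.75, p(m) = -1.53125 (−); new bracket [0.75, 1]
m = 0.875, p(m) = 0.058594 (+); new bracket [0.75, 0.875]
m = 0.8125, p(m) = -0.7788 (−); new bracket [0.8125, 0.875]

[0.8125, 0.875]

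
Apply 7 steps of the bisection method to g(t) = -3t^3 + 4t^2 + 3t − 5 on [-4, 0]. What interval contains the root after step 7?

midpoint -2: g = 29 > 0 → [-2, 0]
midpoint -1: g = -1 < 0 → [-2, -1]
midpoint -1.5: g = 9.625 > 0 → [-1.5, -1]
midpoint -1.25: g = 3.3594 > 0 → [-1.25, -1]
midpoint -1.125: g = 0.959 > 0 → [-1.125, -1]
midpoint -1.0625: g = -0.0735 < 0 → [-1.125, -1.0625]
midpoint -1.09375: g = 0.4292 > 0 → [-1.09375, -1.0625]

[-1.09375, -1.0625]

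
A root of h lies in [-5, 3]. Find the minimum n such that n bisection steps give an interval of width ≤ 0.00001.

Width after n steps is 8/2^n. Need 2^n ≥ 8/0.00001 = 800000.
2^19 = 524288 < 800000 ≤ 2^20 = 1048576, so n = 20.

20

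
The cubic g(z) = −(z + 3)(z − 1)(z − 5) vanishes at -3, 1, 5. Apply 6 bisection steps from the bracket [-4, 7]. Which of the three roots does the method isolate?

midpoint 1.5: g = 7.875 > 0 → [1.5, 7]
midpoint 4.25: g = 17.671875 > 0 → [4.25, 7]
midpoint 5.625: g = -24.931641 < 0 → [4.25, 5.625]
midpoint 4.9375: g = 1.9534 > 0 → [4.9375, 5.625]
midpoint 5.28125: g = -9.9715 < 0 → [4.9375, 5.28125]
midpoint 5.109375: g = -3.6449 < 0 → [4.9375, 5.109375]

5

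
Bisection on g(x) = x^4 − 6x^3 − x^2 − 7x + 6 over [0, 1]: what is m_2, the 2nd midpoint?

midpoint 0.5: g = 1.5625 > 0 → [0.5, 1]
midpoint 0.75: g = -2.027344 < 0 → [0.5, 0.75]

0.75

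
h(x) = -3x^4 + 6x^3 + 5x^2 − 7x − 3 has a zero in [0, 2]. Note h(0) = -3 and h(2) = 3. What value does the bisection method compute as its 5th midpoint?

h(1) = -2 < 0, so the root lies in [1, 2]
h(1.5) = 2.8125 > 0, so the root lies in [1, 1.5]
h(1.25) = 0.457031 > 0, so the root lies in [1, 1.25]
h(1.125) = -0.8093 < 0, so the root lies in [1.125, 1.25]
h(1.1875) = -0.18 < 0, so the root lies in [1.1875, 1.25]

1.1875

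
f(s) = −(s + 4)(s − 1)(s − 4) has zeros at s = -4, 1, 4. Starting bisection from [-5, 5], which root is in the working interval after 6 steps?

-4

midpoint 0: f = -16 < 0 → [-5, 0]
midpoint -2.5: f = -34.125 < 0 → [-5, -2.5]
midpoint -3.75: f = -9.203125 < 0 → [-5, -3.75]
midpoint -4.375: f = 16.8809 > 0 → [-4.375, -3.75]
midpoint -4.0625: f = 2.551 > 0 → [-4.0625, -3.75]
midpoint -3.90625: f = -3.6366 < 0 → [-4.0625, -3.90625]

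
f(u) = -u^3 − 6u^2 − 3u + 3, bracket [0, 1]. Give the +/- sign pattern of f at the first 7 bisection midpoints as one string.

m = 0.5, f(m) = -0.125 (−); new bracket [0, 0.5]
m = 0.25, f(m) = 1.859375 (+); new bracket [0.25, 0.5]
m = 0.375, f(m) = 0.978516 (+); new bracket [0.375, 0.5]
m = 0.4375, f(m) = 0.4553 (+); new bracket [0.4375, 0.5]
m = 0.46875, f(m) = 0.1724 (+); new bracket [0.46875, 0.5]
m = 0.484375, f(m) = 0.0255 (+); new bracket [0.484375, 0.5]
m = 0.4921875, f(m) = -0.0493 (−); new bracket [0.484375, 0.4921875]

-+++++-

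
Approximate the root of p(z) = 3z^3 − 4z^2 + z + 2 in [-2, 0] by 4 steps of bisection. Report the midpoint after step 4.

p(-1) = -6 < 0, so the root lies in [-1, 0]
p(-0.5) = 0.125 > 0, so the root lies in [-1, -0.5]
p(-0.75) = -2.265625 < 0, so the root lies in [-0.75, -0.5]
p(-0.625) = -0.9199 < 0, so the root lies in [-0.625, -0.5]

-0.625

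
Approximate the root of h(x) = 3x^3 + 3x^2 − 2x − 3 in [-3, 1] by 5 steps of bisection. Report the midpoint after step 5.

h(-1) = -1 < 0, so the root lies in [-1, 1]
h(0) = -3 < 0, so the root lies in [0, 1]
h(0.5) = -2.875 < 0, so the root lies in [0.5, 1]
h(0.75) = -1.5469 < 0, so the root lies in [0.75, 1]
h(0.875) = -0.4434 < 0, so the root lies in [0.875, 1]

0.875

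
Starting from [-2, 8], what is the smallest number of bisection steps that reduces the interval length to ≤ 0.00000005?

28

Width after n steps is 10/2^n. Need 2^n ≥ 10/0.00000005 = 200000000.
2^27 = 134217728 < 200000000 ≤ 2^28 = 268435456, so n = 28.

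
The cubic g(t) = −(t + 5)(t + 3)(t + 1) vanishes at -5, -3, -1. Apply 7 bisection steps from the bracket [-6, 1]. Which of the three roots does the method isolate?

g(-2.5) = 1.875 > 0, so the root lies in [-2.5, 1]
g(-0.75) = -2.390625 < 0, so the root lies in [-2.5, -0.75]
g(-1.625) = 2.900391 > 0, so the root lies in [-1.625, -0.75]
g(-1.1875) = 1.2957 > 0, so the root lies in [-1.1875, -0.75]
g(-0.96875) = -0.2559 < 0, so the root lies in [-1.1875, -0.96875]
g(-1.078125) = 0.5889 > 0, so the root lies in [-1.078125, -0.96875]
g(-1.0234375) = 0.1842 > 0, so the root lies in [-1.0234375, -0.96875]

-1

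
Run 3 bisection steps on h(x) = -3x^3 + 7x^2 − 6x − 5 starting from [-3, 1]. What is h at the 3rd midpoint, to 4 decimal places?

0.1250

h(-1) = 11 > 0, so the root lies in [-1, 1]
h(0) = -5 < 0, so the root lies in [-1, 0]
h(-0.5) = 0.125 > 0, so the root lies in [-0.5, 0]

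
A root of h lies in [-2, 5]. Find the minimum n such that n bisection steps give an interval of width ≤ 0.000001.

23

Width after n steps is 7/2^n. Need 2^n ≥ 7/0.000001 = 7000000.
2^22 = 4194304 < 7000000 ≤ 2^23 = 8388608, so n = 23.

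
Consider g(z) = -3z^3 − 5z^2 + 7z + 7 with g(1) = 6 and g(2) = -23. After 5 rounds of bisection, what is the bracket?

[1.34375, 1.375]

g(1.5) = -3.875 < 0, so the root lies in [1, 1.5]
g(1.25) = 2.078125 > 0, so the root lies in [1.25, 1.5]
g(1.375) = -0.626953 < 0, so the root lies in [1.25, 1.375]
g(1.3125) = 0.7913 > 0, so the root lies in [1.3125, 1.375]
g(1.34375) = 0.0988 > 0, so the root lies in [1.34375, 1.375]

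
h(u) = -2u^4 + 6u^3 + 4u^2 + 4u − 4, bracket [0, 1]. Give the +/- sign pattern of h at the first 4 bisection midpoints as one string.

midpoint 0.5: h = -0.375 < 0 → [0.5, 1]
midpoint 0.75: h = 3.148438 > 0 → [0.5, 0.75]
midpoint 0.625: h = 1.222168 > 0 → [0.5, 0.625]
midpoint 0.5625: h = 0.3833 > 0 → [0.5, 0.5625]

-+++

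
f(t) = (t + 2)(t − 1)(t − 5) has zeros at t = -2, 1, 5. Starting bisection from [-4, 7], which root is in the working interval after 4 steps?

f(1.5) = -6.125 < 0, so the root lies in [1.5, 7]
f(4.25) = -15.234375 < 0, so the root lies in [4.25, 7]
f(5.625) = 22.041016 > 0, so the root lies in [4.25, 5.625]
f(4.9375) = -1.7073 < 0, so the root lies in [4.9375, 5.625]

5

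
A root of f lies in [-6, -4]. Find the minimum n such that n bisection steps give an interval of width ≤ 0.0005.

12

Width after n steps is 2/2^n. Need 2^n ≥ 2/0.0005 = 4000.
2^11 = 2048 < 4000 ≤ 2^12 = 4096, so n = 12.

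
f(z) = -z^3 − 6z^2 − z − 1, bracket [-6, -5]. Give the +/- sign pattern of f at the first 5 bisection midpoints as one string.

m = -5.5, f(m) = -10.625 (−); new bracket [-6, -5.5]
m = -5.75, f(m) = -3.515625 (−); new bracket [-6, -5.75]
m = -5.875, f(m) = 0.560547 (+); new bracket [-5.875, -5.75]
m = -5.8125, f(m) = -1.5222 (−); new bracket [-5.875, -5.8125]
m = -5.84375, f(m) = -0.4921 (−); new bracket [-5.875, -5.84375]

--+--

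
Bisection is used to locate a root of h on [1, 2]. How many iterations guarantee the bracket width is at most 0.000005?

Width after n steps is 1/2^n. Need 2^n ≥ 1/0.000005 = 200000.
2^17 = 131072 < 200000 ≤ 2^18 = 262144, so n = 18.

18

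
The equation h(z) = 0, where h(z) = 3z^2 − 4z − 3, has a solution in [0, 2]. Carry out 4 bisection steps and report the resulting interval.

midpoint 1: h = -4 < 0 → [1, 2]
midpoint 1.5: h = -2.25 < 0 → [1.5, 2]
midpoint 1.75: h = -0.8125 < 0 → [1.75, 2]
midpoint 1.875: h = 0.0469 > 0 → [1.75, 1.875]

[1.75, 1.875]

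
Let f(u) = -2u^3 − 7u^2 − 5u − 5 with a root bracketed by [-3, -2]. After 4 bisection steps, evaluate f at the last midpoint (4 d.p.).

-0.0200

u = -2.5 gives f = -5, negative; keep [-3, -2.5]
u = -2.75 gives f = -2.59375, negative; keep [-3, -2.75]
u = -2.875 gives f = -0.957031, negative; keep [-3, -2.875]
u = -2.9375 gives f = -0.02, negative; keep [-3, -2.9375]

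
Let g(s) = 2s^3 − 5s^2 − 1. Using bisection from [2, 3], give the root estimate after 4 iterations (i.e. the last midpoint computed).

2.5625

m = 2.5, g(m) = -1 (−); new bracket [2.5, 3]
m = 2.75, g(m) = 2.78125 (+); new bracket [2.5, 2.75]
m = 2.625, g(m) = 0.722656 (+); new bracket [2.5, 2.625]
m = 2.5625, g(m) = -0.1792 (−); new bracket [2.5625, 2.625]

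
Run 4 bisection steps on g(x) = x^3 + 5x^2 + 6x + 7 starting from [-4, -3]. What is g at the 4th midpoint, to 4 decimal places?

m = -3.5, g(m) = 4.375 (+); new bracket [-4, -3.5]
m = -3.75, g(m) = 2.078125 (+); new bracket [-4, -3.75]
m = -3.875, g(m) = 0.642578 (+); new bracket [-4, -3.875]
m = -3.9375, g(m) = -0.1521 (−); new bracket [-3.9375, -3.875]

-0.1521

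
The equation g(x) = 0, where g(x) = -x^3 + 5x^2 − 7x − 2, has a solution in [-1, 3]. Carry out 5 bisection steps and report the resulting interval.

x = 1 gives g = -5, negative; keep [-1, 1]
x = 0 gives g = -2, negative; keep [-1, 0]
x = -0.5 gives g = 2.875, positive; keep [-0.5, 0]
x = -0.25 gives g = 0.0781, positive; keep [-0.25, 0]
x = -0.125 gives g = -1.0449, negative; keep [-0.25, -0.125]

[-0.25, -0.125]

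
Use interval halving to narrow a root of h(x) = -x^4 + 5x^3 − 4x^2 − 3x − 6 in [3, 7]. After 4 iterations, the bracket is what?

[3.25, 3.5]

x = 5 gives h = -121, negative; keep [3, 5]
x = 4 gives h = -18, negative; keep [3, 4]
x = 3.5 gives h = -1.1875, negative; keep [3, 3.5]
x = 3.25 gives h = 2.0742, positive; keep [3.25, 3.5]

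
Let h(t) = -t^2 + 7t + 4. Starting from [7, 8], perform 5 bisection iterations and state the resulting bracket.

[7.5, 7.53125]

h(7.5) = 0.25 > 0, so the root lies in [7.5, 8]
h(7.75) = -1.8125 < 0, so the root lies in [7.5, 7.75]
h(7.625) = -0.765625 < 0, so the root lies in [7.5, 7.625]
h(7.5625) = -0.2539 < 0, so the root lies in [7.5, 7.5625]
h(7.53125) = -0.001 < 0, so the root lies in [7.5, 7.53125]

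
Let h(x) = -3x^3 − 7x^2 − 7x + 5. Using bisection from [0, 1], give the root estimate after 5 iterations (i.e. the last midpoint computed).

0.46875

h(0.5) = -0.625 < 0, so the root lies in [0, 0.5]
h(0.25) = 2.765625 > 0, so the root lies in [0.25, 0.5]
h(0.375) = 1.232422 > 0, so the root lies in [0.375, 0.5]
h(0.4375) = 0.3464 > 0, so the root lies in [0.4375, 0.5]
h(0.46875) = -0.1283 < 0, so the root lies in [0.4375, 0.46875]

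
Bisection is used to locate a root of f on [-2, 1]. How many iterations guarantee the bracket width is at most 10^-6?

22

Width after n steps is 3/2^n. Need 2^n ≥ 3/10^-6 = 3000000.
2^21 = 2097152 < 3000000 ≤ 2^22 = 4194304, so n = 22.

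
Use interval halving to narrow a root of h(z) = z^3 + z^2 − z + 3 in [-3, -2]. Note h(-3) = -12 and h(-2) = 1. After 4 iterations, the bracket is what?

[-2.1875, -2.125]

m = -2.5, h(m) = -3.875 (−); new bracket [-2.5, -2]
m = -2.25, h(m) = -1.078125 (−); new bracket [-2.25, -2]
m = -2.125, h(m) = 0.044922 (+); new bracket [-2.25, -2.125]
m = -2.1875, h(m) = -0.4949 (−); new bracket [-2.1875, -2.125]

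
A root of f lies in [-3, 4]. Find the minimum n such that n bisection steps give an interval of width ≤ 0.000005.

21

Width after n steps is 7/2^n. Need 2^n ≥ 7/0.000005 = 1400000.
2^20 = 1048576 < 1400000 ≤ 2^21 = 2097152, so n = 21.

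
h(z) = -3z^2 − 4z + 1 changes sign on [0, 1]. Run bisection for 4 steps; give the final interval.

[0.1875, 0.25]

z = 0.5 gives h = -1.75, negative; keep [0, 0.5]
z = 0.25 gives h = -0.1875, negative; keep [0, 0.25]
z = 0.125 gives h = 0.453125, positive; keep [0.125, 0.25]
z = 0.1875 gives h = 0.1445, positive; keep [0.1875, 0.25]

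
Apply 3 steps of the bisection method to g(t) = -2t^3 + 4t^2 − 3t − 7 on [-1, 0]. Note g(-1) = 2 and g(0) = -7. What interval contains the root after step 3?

m = -0.5, g(m) = -4.25 (−); new bracket [-1, -0.5]
m = -0.75, g(m) = -1.65625 (−); new bracket [-1, -0.75]
m = -0.875, g(m) = 0.027344 (+); new bracket [-0.875, -0.75]

[-0.875, -0.75]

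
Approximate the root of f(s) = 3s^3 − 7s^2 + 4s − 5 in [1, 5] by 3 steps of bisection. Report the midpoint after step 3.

2.5

m = 3, f(m) = 25 (+); new bracket [1, 3]
m = 2, f(m) = -1 (−); new bracket [2, 3]
m = 2.5, f(m) = 8.125 (+); new bracket [2, 2.5]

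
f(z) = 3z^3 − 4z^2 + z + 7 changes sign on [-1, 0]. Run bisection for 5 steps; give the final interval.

[-0.96875, -0.9375]

z = -0.5 gives f = 5.125, positive; keep [-1, -0.5]
z = -0.75 gives f = 2.734375, positive; keep [-1, -0.75]
z = -0.875 gives f = 1.052734, positive; keep [-1, -0.875]
z = -0.9375 gives f = 0.075, positive; keep [-1, -0.9375]
z = -0.96875 gives f = -0.4501, negative; keep [-0.96875, -0.9375]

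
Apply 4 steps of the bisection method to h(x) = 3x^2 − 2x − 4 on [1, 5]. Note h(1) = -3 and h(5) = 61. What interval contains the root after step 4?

h(3) = 17 > 0, so the root lies in [1, 3]
h(2) = 4 > 0, so the root lies in [1, 2]
h(1.5) = -0.25 < 0, so the root lies in [1.5, 2]
h(1.75) = 1.6875 > 0, so the root lies in [1.5, 1.75]

[1.5, 1.75]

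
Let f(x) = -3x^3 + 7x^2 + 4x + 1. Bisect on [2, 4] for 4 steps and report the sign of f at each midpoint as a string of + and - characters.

midpoint 3: f = -5 < 0 → [2, 3]
midpoint 2.5: f = 7.875 > 0 → [2.5, 3]
midpoint 2.75: f = 2.546875 > 0 → [2.75, 3]
midpoint 2.875: f = -0.9316 < 0 → [2.75, 2.875]

-++-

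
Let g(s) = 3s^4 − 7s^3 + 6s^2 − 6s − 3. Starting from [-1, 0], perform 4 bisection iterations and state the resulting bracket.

[-0.375, -0.3125]

midpoint -0.5: g = 2.5625 > 0 → [-0.5, 0]
midpoint -0.25: g = -1.003906 < 0 → [-0.5, -0.25]
midpoint -0.375: g = 0.522217 > 0 → [-0.375, -0.25]
midpoint -0.3125: g = -0.2968 < 0 → [-0.375, -0.3125]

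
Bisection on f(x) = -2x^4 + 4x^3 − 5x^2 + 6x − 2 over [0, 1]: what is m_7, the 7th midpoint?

f(0.5) = 0.125 > 0, so the root lies in [0, 0.5]
f(0.25) = -0.757812 < 0, so the root lies in [0.25, 0.5]
f(0.375) = -0.281738 < 0, so the root lies in [0.375, 0.5]
f(0.4375) = -0.0703 < 0, so the root lies in [0.4375, 0.5]
f(0.46875) = 0.0293 > 0, so the root lies in [0.4375, 0.46875]
f(0.453125) = -0.02 < 0, so the root lies in [0.453125, 0.46875]
f(0.4609375) = 0.0048 > 0, so the root lies in [0.453125, 0.4609375]

0.4609375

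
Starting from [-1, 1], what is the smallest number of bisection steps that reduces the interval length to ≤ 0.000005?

19

Width after n steps is 2/2^n. Need 2^n ≥ 2/0.000005 = 400000.
2^18 = 262144 < 400000 ≤ 2^19 = 524288, so n = 19.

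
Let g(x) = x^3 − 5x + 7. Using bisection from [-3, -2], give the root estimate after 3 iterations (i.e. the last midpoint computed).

x = -2.5 gives g = 3.875, positive; keep [-3, -2.5]
x = -2.75 gives g = -0.046875, negative; keep [-2.75, -2.5]
x = -2.625 gives g = 2.037109, positive; keep [-2.75, -2.625]

-2.625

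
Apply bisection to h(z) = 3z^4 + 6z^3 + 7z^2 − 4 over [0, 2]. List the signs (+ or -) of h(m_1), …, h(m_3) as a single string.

m = 1, h(m) = 12 (+); new bracket [0, 1]
m = 0.5, h(m) = -1.3125 (−); new bracket [0.5, 1]
m = 0.75, h(m) = 3.417969 (+); new bracket [0.5, 0.75]

+-+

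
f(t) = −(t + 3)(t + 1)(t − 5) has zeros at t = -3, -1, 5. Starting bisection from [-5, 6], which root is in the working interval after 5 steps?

t = 0.5 gives f = 23.625, positive; keep [0.5, 6]
t = 3.25 gives f = 46.484375, positive; keep [3.25, 6]
t = 4.625 gives f = 16.083984, positive; keep [4.625, 6]
t = 5.3125 gives f = -16.3977, negative; keep [4.625, 5.3125]
t = 4.96875 gives f = 1.4864, positive; keep [4.96875, 5.3125]

5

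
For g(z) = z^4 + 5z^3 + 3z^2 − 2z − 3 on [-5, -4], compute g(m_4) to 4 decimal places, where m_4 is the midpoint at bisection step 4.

z = -4.5 gives g = 21.1875, positive; keep [-4.5, -4]
z = -4.25 gives g = 2.113281, positive; keep [-4.25, -4]
z = -4.125 gives g = -5.118896, negative; keep [-4.25, -4.125]
z = -4.1875 gives g = -1.6802, negative; keep [-4.25, -4.1875]

-1.6802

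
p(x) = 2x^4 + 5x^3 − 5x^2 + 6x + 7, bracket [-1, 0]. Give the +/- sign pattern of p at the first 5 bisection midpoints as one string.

+-+--

m = -0.5, p(m) = 2.25 (+); new bracket [-1, -0.5]
m = -0.75, p(m) = -1.789062 (−); new bracket [-0.75, -0.5]
m = -0.625, p(m) = 0.381348 (+); new bracket [-0.75, -0.625]
m = -0.6875, p(m) = -0.6662 (−); new bracket [-0.6875, -0.625]
m = -0.65625, p(m) = -0.133 (−); new bracket [-0.65625, -0.625]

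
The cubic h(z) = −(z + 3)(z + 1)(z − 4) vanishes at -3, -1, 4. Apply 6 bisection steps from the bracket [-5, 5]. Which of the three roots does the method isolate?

4

z = 0 gives h = 12, positive; keep [0, 5]
z = 2.5 gives h = 28.875, positive; keep [2.5, 5]
z = 3.75 gives h = 8.015625, positive; keep [3.75, 5]
z = 4.375 gives h = -14.8652, negative; keep [3.75, 4.375]
z = 4.0625 gives h = -2.2346, negative; keep [3.75, 4.0625]
z = 3.90625 gives h = 3.1766, positive; keep [3.90625, 4.0625]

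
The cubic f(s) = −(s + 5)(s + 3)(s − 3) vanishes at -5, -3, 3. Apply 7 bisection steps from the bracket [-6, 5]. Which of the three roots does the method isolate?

3

midpoint -0.5: f = 39.375 > 0 → [-0.5, 5]
midpoint 2.25: f = 28.546875 > 0 → [2.25, 5]
midpoint 3.625: f = -35.712891 < 0 → [2.25, 3.625]
midpoint 2.9375: f = 2.9456 > 0 → [2.9375, 3.625]
midpoint 3.28125: f = -14.6297 < 0 → [2.9375, 3.28125]
midpoint 3.109375: f = -5.4188 < 0 → [2.9375, 3.109375]
midpoint 3.0234375: f = -1.1327 < 0 → [2.9375, 3.0234375]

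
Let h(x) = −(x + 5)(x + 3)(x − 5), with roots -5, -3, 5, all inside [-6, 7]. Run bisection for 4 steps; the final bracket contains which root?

x = 0.5 gives h = 86.625, positive; keep [0.5, 7]
x = 3.75 gives h = 73.828125, positive; keep [3.75, 7]
x = 5.375 gives h = -32.583984, negative; keep [3.75, 5.375]
x = 4.5625 gives h = 31.6384, positive; keep [4.5625, 5.375]

5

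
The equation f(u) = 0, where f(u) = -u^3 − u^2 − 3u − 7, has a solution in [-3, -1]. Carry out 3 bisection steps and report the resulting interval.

[-1.75, -1.5]

midpoint -2: f = 3 > 0 → [-2, -1]
midpoint -1.5: f = -1.375 < 0 → [-2, -1.5]
midpoint -1.75: f = 0.546875 > 0 → [-1.75, -1.5]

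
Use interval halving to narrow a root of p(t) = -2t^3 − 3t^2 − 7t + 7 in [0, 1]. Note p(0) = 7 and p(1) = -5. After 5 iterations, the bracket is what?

[0.6875, 0.71875]

m = 0.5, p(m) = 2.5 (+); new bracket [0.5, 1]
m = 0.75, p(m) = -0.78125 (−); new bracket [0.5, 0.75]
m = 0.625, p(m) = 0.964844 (+); new bracket [0.625, 0.75]
m = 0.6875, p(m) = 0.1196 (+); new bracket [0.6875, 0.75]
m = 0.71875, p(m) = -0.3237 (−); new bracket [0.6875, 0.71875]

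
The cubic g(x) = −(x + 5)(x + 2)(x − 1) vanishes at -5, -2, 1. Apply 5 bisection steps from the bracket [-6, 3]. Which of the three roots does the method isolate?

1

g(-1.5) = 4.375 > 0, so the root lies in [-1.5, 3]
g(0.75) = 3.953125 > 0, so the root lies in [0.75, 3]
g(1.875) = -23.310547 < 0, so the root lies in [0.75, 1.875]
g(1.3125) = -6.5344 < 0, so the root lies in [0.75, 1.3125]
g(1.03125) = -0.5713 < 0, so the root lies in [0.75, 1.03125]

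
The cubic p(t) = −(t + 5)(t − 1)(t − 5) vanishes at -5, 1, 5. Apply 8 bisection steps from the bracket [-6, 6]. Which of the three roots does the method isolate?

-5

midpoint 0: p = -25 < 0 → [-6, 0]
midpoint -3: p = -64 < 0 → [-6, -3]
midpoint -4.5: p = -26.125 < 0 → [-6, -4.5]
midpoint -5.25: p = 16.0156 > 0 → [-5.25, -4.5]
midpoint -4.875: p = -7.252 < 0 → [-5.25, -4.875]
midpoint -5.0625: p = 3.8127 > 0 → [-5.0625, -4.875]
midpoint -4.96875: p = -1.8594 < 0 → [-5.0625, -4.96875]
midpoint -5.015625: p = 0.9414 > 0 → [-5.015625, -4.96875]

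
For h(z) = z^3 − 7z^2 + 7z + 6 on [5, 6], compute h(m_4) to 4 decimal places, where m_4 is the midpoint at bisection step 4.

0.4592

midpoint 5.5: h = -0.875 < 0 → [5.5, 6]
midpoint 5.75: h = 4.921875 > 0 → [5.5, 5.75]
midpoint 5.625: h = 1.869141 > 0 → [5.5, 5.625]
midpoint 5.5625: h = 0.4592 > 0 → [5.5, 5.5625]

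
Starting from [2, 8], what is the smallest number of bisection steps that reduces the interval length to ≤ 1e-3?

13

Width after n steps is 6/2^n. Need 2^n ≥ 6/1e-3 = 6000.
2^12 = 4096 < 6000 ≤ 2^13 = 8192, so n = 13.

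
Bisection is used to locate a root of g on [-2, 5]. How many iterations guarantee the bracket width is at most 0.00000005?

28

Width after n steps is 7/2^n. Need 2^n ≥ 7/0.00000005 = 140000000.
2^27 = 134217728 < 140000000 ≤ 2^28 = 268435456, so n = 28.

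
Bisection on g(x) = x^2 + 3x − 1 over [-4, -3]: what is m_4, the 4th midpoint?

m = -3.5, g(m) = 0.75 (+); new bracket [-3.5, -3]
m = -3.25, g(m) = -0.1875 (−); new bracket [-3.5, -3.25]
m = -3.375, g(m) = 0.265625 (+); new bracket [-3.375, -3.25]
m = -3.3125, g(m) = 0.0352 (+); new bracket [-3.3125, -3.25]

-3.3125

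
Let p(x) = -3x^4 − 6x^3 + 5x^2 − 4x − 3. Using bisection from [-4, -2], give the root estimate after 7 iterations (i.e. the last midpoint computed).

m = -3, p(m) = -27 (−); new bracket [-3, -2]
m = -2.5, p(m) = 14.8125 (+); new bracket [-3, -2.5]
m = -2.75, p(m) = -0.980469 (−); new bracket [-2.75, -2.5]
m = -2.625, p(m) = 8.0383 (+); new bracket [-2.75, -2.625]
m = -2.6875, p(m) = 3.8283 (+); new bracket [-2.75, -2.6875]
m = -2.71875, p(m) = 1.5012 (+); new bracket [-2.75, -2.71875]
m = -2.734375, p(m) = 0.28 (+); new bracket [-2.75, -2.734375]

-2.734375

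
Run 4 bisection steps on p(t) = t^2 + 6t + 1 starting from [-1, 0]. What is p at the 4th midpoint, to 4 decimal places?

m = -0.5, p(m) = -1.75 (−); new bracket [-0.5, 0]
m = -0.25, p(m) = -0.4375 (−); new bracket [-0.25, 0]
m = -0.125, p(m) = 0.265625 (+); new bracket [-0.25, -0.125]
m = -0.1875, p(m) = -0.0898 (−); new bracket [-0.1875, -0.125]

-0.0898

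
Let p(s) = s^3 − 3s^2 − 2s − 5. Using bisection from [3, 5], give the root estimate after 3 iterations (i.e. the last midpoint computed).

3.75

m = 4, p(m) = 3 (+); new bracket [3, 4]
m = 3.5, p(m) = -5.875 (−); new bracket [3.5, 4]
m = 3.75, p(m) = -1.953125 (−); new bracket [3.75, 4]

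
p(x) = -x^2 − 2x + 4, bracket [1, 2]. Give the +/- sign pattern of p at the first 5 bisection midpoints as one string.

p(1.5) = -1.25 < 0, so the root lies in [1, 1.5]
p(1.25) = -0.0625 < 0, so the root lies in [1, 1.25]
p(1.125) = 0.484375 > 0, so the root lies in [1.125, 1.25]
p(1.1875) = 0.2148 > 0, so the root lies in [1.1875, 1.25]
p(1.21875) = 0.0771 > 0, so the root lies in [1.21875, 1.25]

--+++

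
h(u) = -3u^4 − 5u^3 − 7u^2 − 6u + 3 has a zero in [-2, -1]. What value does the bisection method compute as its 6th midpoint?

-1.390625

m = -1.5, h(m) = -2.0625 (−); new bracket [-1.5, -1]
m = -1.25, h(m) = 2.003906 (+); new bracket [-1.5, -1.25]
m = -1.375, h(m) = 0.290283 (+); new bracket [-1.5, -1.375]
m = -1.4375, h(m) = -0.7977 (−); new bracket [-1.4375, -1.375]
m = -1.40625, h(m) = -0.2327 (−); new bracket [-1.40625, -1.375]
m = -1.390625, h(m) = 0.0339 (+); new bracket [-1.40625, -1.390625]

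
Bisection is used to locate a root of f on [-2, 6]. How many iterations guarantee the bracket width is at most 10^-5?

Width after n steps is 8/2^n. Need 2^n ≥ 8/10^-5 = 800000.
2^19 = 524288 < 800000 ≤ 2^20 = 1048576, so n = 20.

20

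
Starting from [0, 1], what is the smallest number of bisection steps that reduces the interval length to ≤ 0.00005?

Width after n steps is 1/2^n. Need 2^n ≥ 1/0.00005 = 20000.
2^14 = 16384 < 20000 ≤ 2^15 = 32768, so n = 15.

15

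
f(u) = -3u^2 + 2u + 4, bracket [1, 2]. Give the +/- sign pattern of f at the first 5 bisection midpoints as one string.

f(1.5) = 0.25 > 0, so the root lies in [1.5, 2]
f(1.75) = -1.6875 < 0, so the root lies in [1.5, 1.75]
f(1.625) = -0.671875 < 0, so the root lies in [1.5, 1.625]
f(1.5625) = -0.1992 < 0, so the root lies in [1.5, 1.5625]
f(1.53125) = 0.0283 > 0, so the root lies in [1.53125, 1.5625]

+---+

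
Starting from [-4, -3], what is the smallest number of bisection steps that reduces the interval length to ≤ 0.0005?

Width after n steps is 1/2^n. Need 2^n ≥ 1/0.0005 = 2000.
2^10 = 1024 < 2000 ≤ 2^11 = 2048, so n = 11.

11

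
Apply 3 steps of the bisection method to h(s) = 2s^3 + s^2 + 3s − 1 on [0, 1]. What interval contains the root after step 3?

m = 0.5, h(m) = 1 (+); new bracket [0, 0.5]
m = 0.25, h(m) = -0.15625 (−); new bracket [0.25, 0.5]
m = 0.375, h(m) = 0.371094 (+); new bracket [0.25, 0.375]

[0.25, 0.375]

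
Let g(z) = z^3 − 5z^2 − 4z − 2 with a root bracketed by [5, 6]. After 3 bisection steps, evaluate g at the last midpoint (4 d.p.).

4.7012

midpoint 5.5: g = -8.875 < 0 → [5.5, 6]
midpoint 5.75: g = -0.203125 < 0 → [5.75, 6]
midpoint 5.875: g = 4.701172 > 0 → [5.75, 5.875]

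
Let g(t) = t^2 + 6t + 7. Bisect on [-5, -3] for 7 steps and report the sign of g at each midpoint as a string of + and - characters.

-+--+-+

g(-4) = -1 < 0, so the root lies in [-5, -4]
g(-4.5) = 0.25 > 0, so the root lies in [-4.5, -4]
g(-4.25) = -0.4375 < 0, so the root lies in [-4.5, -4.25]
g(-4.375) = -0.1094 < 0, so the root lies in [-4.5, -4.375]
g(-4.4375) = 0.0664 > 0, so the root lies in [-4.4375, -4.375]
g(-4.40625) = -0.0225 < 0, so the root lies in [-4.4375, -4.40625]
g(-4.421875) = 0.0217 > 0, so the root lies in [-4.421875, -4.40625]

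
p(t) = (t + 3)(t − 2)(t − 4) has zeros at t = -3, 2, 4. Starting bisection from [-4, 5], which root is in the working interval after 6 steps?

p(0.5) = 18.375 > 0, so the root lies in [-4, 0.5]
p(-1.75) = 26.953125 > 0, so the root lies in [-4, -1.75]
p(-2.875) = 4.189453 > 0, so the root lies in [-4, -2.875]
p(-3.4375) = -17.6931 < 0, so the root lies in [-3.4375, -2.875]
p(-3.15625) = -5.7655 < 0, so the root lies in [-3.15625, -2.875]
p(-3.015625) = -0.5498 < 0, so the root lies in [-3.015625, -2.875]

-3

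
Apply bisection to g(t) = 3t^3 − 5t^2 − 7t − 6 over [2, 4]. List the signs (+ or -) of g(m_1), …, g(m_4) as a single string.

m = 3, g(m) = 9 (+); new bracket [2, 3]
m = 2.5, g(m) = -7.875 (−); new bracket [2.5, 3]
m = 2.75, g(m) = -0.671875 (−); new bracket [2.75, 3]
m = 2.875, g(m) = 3.8379 (+); new bracket [2.75, 2.875]

+--+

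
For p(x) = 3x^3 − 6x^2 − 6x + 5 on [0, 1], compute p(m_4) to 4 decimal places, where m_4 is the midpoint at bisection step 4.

0.2605

x = 0.5 gives p = 0.875, positive; keep [0.5, 1]
x = 0.75 gives p = -1.609375, negative; keep [0.5, 0.75]
x = 0.625 gives p = -0.361328, negative; keep [0.5, 0.625]
x = 0.5625 gives p = 0.2605, positive; keep [0.5625, 0.625]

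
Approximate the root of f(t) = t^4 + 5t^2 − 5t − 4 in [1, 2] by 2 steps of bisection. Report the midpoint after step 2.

1.25

f(1.5) = 4.8125 > 0, so the root lies in [1, 1.5]
f(1.25) = 0.003906 > 0, so the root lies in [1, 1.25]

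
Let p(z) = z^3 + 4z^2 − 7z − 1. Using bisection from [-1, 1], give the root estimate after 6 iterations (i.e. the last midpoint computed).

midpoint 0: p = -1 < 0 → [-1, 0]
midpoint -0.5: p = 3.375 > 0 → [-0.5, 0]
midpoint -0.25: p = 0.984375 > 0 → [-0.25, 0]
midpoint -0.125: p = -0.0645 < 0 → [-0.25, -0.125]
midpoint -0.1875: p = 0.4465 > 0 → [-0.1875, -0.125]
midpoint -0.15625: p = 0.1876 > 0 → [-0.15625, -0.125]

-0.15625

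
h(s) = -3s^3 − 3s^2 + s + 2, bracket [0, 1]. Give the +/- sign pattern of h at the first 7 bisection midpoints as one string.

midpoint 0.5: h = 1.375 > 0 → [0.5, 1]
midpoint 0.75: h = -0.203125 < 0 → [0.5, 0.75]
midpoint 0.625: h = 0.720703 > 0 → [0.625, 0.75]
midpoint 0.6875: h = 0.2947 > 0 → [0.6875, 0.75]
midpoint 0.71875: h = 0.055 > 0 → [0.71875, 0.75]
midpoint 0.734375: h = -0.0717 < 0 → [0.71875, 0.734375]
midpoint 0.7265625: h = -0.0078 < 0 → [0.71875, 0.7265625]

+-+++--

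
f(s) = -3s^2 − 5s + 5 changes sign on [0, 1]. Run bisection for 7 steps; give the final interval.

midpoint 0.5: f = 1.75 > 0 → [0.5, 1]
midpoint 0.75: f = -0.4375 < 0 → [0.5, 0.75]
midpoint 0.625: f = 0.703125 > 0 → [0.625, 0.75]
midpoint 0.6875: f = 0.1445 > 0 → [0.6875, 0.75]
midpoint 0.71875: f = -0.1436 < 0 → [0.6875, 0.71875]
midpoint 0.703125: f = 0.0012 > 0 → [0.703125, 0.71875]
midpoint 0.7109375: f = -0.071 < 0 → [0.703125, 0.7109375]

[0.703125, 0.7109375]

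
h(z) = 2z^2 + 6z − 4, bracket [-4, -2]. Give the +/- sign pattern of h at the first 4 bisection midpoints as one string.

--++

z = -3 gives h = -4, negative; keep [-4, -3]
z = -3.5 gives h = -0.5, negative; keep [-4, -3.5]
z = -3.75 gives h = 1.625, positive; keep [-3.75, -3.5]
z = -3.625 gives h = 0.5312, positive; keep [-3.625, -3.5]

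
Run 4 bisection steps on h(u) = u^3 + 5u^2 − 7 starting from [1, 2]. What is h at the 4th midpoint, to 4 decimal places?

u = 1.5 gives h = 7.625, positive; keep [1, 1.5]
u = 1.25 gives h = 2.765625, positive; keep [1, 1.25]
u = 1.125 gives h = 0.751953, positive; keep [1, 1.125]
u = 1.0625 gives h = -0.156, negative; keep [1.0625, 1.125]

-0.1560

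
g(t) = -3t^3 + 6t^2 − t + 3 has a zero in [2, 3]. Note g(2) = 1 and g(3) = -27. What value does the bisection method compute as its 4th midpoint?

m = 2.5, g(m) = -8.875 (−); new bracket [2, 2.5]
m = 2.25, g(m) = -3.046875 (−); new bracket [2, 2.25]
m = 2.125, g(m) = -0.818359 (−); new bracket [2, 2.125]
m = 2.0625, g(m) = 0.1399 (+); new bracket [2.0625, 2.125]

2.0625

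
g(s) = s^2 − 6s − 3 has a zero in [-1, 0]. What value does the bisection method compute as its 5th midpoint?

m = -0.5, g(m) = 0.25 (+); new bracket [-0.5, 0]
m = -0.25, g(m) = -1.4375 (−); new bracket [-0.5, -0.25]
m = -0.375, g(m) = -0.609375 (−); new bracket [-0.5, -0.375]
m = -0.4375, g(m) = -0.1836 (−); new bracket [-0.5, -0.4375]
m = -0.46875, g(m) = 0.0322 (+); new bracket [-0.46875, -0.4375]

-0.46875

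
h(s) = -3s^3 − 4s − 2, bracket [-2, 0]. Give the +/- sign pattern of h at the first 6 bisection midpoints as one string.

h(-1) = 5 > 0, so the root lies in [-1, 0]
h(-0.5) = 0.375 > 0, so the root lies in [-0.5, 0]
h(-0.25) = -0.953125 < 0, so the root lies in [-0.5, -0.25]
h(-0.375) = -0.3418 < 0, so the root lies in [-0.5, -0.375]
h(-0.4375) = 0.0012 > 0, so the root lies in [-0.4375, -0.375]
h(-0.40625) = -0.1739 < 0, so the root lies in [-0.4375, -0.40625]

++--+-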